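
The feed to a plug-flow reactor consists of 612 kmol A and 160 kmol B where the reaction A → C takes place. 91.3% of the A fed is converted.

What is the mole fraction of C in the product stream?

0.724

A reacted = 0.913 × 612 = 558.8 kmol; ν_A = −1, so ξ = 558.8/1 = 558.8 kmol.
Outlet amounts (n = n₀ + ν ξ):
  A: 612 − 1(558.8) = 53.24
  C: 0 + 1(558.8) = 558.8
  B: 160 (inert)
Total out = 772 kmol; y_C = 558.8 / 772 = 0.7238.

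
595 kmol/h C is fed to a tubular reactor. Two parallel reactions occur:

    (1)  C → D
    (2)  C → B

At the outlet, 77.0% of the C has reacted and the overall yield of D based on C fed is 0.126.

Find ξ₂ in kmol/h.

ξ₂ = 383 kmol/h

Yield of D: 1ξ₁ / 595 = 0.126 → ξ₁ = 74.97 kmol/h.
Conversion of C: 1ξ₁ + 1ξ₂ = 0.77 × 595 = 458.2 → ξ₂ = 383.2 kmol/h.
Outlet amounts (n = n₀ + Σ ν·ξ):
  C: 595 − 1(74.97) − 1(383.2) = 136.8
  D: 0 + 1(74.97) = 74.97
  B: 0 + 1(383.2) = 383.2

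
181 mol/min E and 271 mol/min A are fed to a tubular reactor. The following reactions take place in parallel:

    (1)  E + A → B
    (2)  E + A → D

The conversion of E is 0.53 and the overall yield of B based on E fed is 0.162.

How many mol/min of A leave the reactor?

175 mol/min

Yield of B: 1ξ₁ / 181 = 0.162 → ξ₁ = 29.32 mol/min.
Conversion of E: 1ξ₁ + 1ξ₂ = 0.53 × 181 = 95.93 → ξ₂ = 66.61 mol/min.
Outlet amounts (n = n₀ + Σ ν·ξ):
  E: 181 − 1(29.32) − 1(66.61) = 85.07
  A: 271 − 1(29.32) − 1(66.61) = 175.1
  B: 0 + 1(29.32) = 29.32
  D: 0 + 1(66.61) = 66.61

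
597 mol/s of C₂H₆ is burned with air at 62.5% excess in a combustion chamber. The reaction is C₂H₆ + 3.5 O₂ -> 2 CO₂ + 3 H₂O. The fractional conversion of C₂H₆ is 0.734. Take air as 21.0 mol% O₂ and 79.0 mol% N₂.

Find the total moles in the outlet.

17000 mol/s

Stoichiometric O₂ = 3.5 × 597 = 2090 mol/s; O₂ fed = 2090 × 1.625 = 3395 mol/s.
N₂ fed = 3395 × 79/21 = 12770 mol/s.
Fuel reacted = 0.734 × 597 → ξ = 438.2 mol/s.
Outlet (n = n₀ + ν ξ):
  C₂H₆: 597 − 1(438.2) = 158.8
  O₂: 3395 − 3.5(438.2) = 1862
  N₂: 12770 (inert)
  CO₂: 0 + 2(438.2) = 876.4
  H₂O: 0 + 3(438.2) = 1315
Total out = 158.8 + 1862 + 12770 + 876.4 + 1315 = 16980 mol/s.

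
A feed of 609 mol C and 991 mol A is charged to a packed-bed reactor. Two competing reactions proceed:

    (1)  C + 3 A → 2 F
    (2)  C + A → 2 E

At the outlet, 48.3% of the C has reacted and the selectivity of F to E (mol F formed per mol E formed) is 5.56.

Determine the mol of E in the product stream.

Conversion of C: C consumed = 0.483 × 609 = 294.1 mol = 1ξ₁ + 1ξ₂.
Selectivity: 2ξ₁ / (2ξ₂) = 5.56 → ξ₁ = 5.56 ξ₂.
Substitute: (1·5.56 + 1) ξ₂ = 294.1 → ξ₂ = 44.84 mol, ξ₁ = 249.3 mol.
Outlet amounts (n = n₀ + Σ ν·ξ):
  C: 609 − 1(249.3) − 1(44.84) = 314.9
  A: 991 − 3(249.3) − 1(44.84) = 198.2
  F: 0 + 2(249.3) = 498.6
  E: 0 + 2(44.84) = 89.68

89.7 mol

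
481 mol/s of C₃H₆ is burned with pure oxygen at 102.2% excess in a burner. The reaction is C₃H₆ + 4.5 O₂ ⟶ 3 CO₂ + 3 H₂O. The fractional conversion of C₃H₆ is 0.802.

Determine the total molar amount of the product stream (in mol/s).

5050 mol/s

Stoichiometric O₂ = 4.5 × 481 = 2164 mol/s; O₂ fed = 2164 × 2.022 = 4377 mol/s.
Fuel reacted = 0.802 × 481 → ξ = 385.8 mol/s.
Outlet (n = n₀ + ν ξ):
  C₃H₆: 481 − 1(385.8) = 95.24
  O₂: 4377 − 4.5(385.8) = 2641
  CO₂: 0 + 3(385.8) = 1157
  H₂O: 0 + 3(385.8) = 1157
Total out = 95.24 + 2641 + 1157 + 1157 = 5051 mol/s.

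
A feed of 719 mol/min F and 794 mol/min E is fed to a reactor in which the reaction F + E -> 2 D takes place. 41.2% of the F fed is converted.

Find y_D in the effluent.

F reacted = 0.412 × 719 = 296.2 mol/min; ν_F = −1, so ξ = 296.2/1 = 296.2 mol/min.
Outlet amounts (n = n₀ + ν ξ):
  F: 719 − 1(296.2) = 422.8
  E: 794 − 1(296.2) = 497.8
  D: 0 + 2(296.2) = 592.5
Total out = 1513 mol/min; y_D = 592.5 / 1513 = 0.3916.

0.392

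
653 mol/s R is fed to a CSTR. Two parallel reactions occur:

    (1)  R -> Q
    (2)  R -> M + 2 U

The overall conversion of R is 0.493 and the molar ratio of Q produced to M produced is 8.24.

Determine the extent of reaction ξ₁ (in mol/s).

Conversion of R: R consumed = 0.493 × 653 = 321.9 mol/s = 1ξ₁ + 1ξ₂.
Selectivity: 1ξ₁ / (1ξ₂) = 8.24 → ξ₁ = 8.24 ξ₂.
Substitute: (1·8.24 + 1) ξ₂ = 321.9 → ξ₂ = 34.84 mol/s, ξ₁ = 287.1 mol/s.
Outlet amounts (n = n₀ + Σ ν·ξ):
  R: 653 − 1(287.1) − 1(34.84) = 331.1
  Q: 0 + 1(287.1) = 287.1
  M: 0 + 1(34.84) = 34.84
  U: 0 + 2(34.84) = 69.68

ξ₁ = 287 mol/s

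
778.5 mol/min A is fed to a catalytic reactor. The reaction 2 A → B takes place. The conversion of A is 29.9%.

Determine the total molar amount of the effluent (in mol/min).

662 mol/min

A reacted = 0.299 × 778.5 = 232.8 mol/min; ν_A = −2, so ξ = 232.8/2 = 116.4 mol/min.
Outlet amounts (n = n₀ + ν ξ):
  A: 778.5 − 2(116.4) = 545.7
  B: 0 + 1(116.4) = 116.4
Total out = 545.7 + 116.4 = 662.1 mol/min.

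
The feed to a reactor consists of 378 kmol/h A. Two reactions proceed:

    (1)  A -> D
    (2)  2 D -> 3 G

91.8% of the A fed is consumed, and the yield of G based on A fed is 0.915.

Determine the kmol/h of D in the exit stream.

Conversion of A: A consumed = 1ξ₁ = 0.918 × 378 → ξ₁ = 347 kmol/h.
Yield of G: 3ξ₂ / 378 = 0.915 → ξ₂ = 115.3 kmol/h.
Outlet amounts (n = n₀ + Σ ν·ξ):
  A: 378 − 1(347) = 31
  D: 0 + 1(347) − 2(115.3) = 116.4
  G: 0 + 3(115.3) = 345.9

116 kmol/h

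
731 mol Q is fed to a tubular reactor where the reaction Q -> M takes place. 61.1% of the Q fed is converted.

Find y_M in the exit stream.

0.611

Q reacted = 0.611 × 731 = 446.6 mol; ν_Q = −1, so ξ = 446.6/1 = 446.6 mol.
Outlet amounts (n = n₀ + ν ξ):
  Q: 731 − 1(446.6) = 284.4
  M: 0 + 1(446.6) = 446.6
Total out = 731 mol; y_M = 446.6 / 731 = 0.611.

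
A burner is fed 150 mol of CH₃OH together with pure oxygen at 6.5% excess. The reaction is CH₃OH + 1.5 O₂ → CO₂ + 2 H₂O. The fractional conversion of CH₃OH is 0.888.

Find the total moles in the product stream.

456 mol

Stoichiometric O₂ = 1.5 × 150 = 225 mol; O₂ fed = 225 × 1.065 = 239.6 mol.
Fuel reacted = 0.888 × 150 → ξ = 133.2 mol.
Outlet (n = n₀ + ν ξ):
  CH₃OH: 150 − 1(133.2) = 16.8
  O₂: 239.6 − 1.5(133.2) = 39.83
  CO₂: 0 + 1(133.2) = 133.2
  H₂O: 0 + 2(133.2) = 266.4
Total out = 16.8 + 39.83 + 133.2 + 266.4 = 456.2 mol.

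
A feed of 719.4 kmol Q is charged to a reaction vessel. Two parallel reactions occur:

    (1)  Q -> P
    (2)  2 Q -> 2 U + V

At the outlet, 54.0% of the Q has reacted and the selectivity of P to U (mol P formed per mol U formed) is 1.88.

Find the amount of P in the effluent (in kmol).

Conversion of Q: Q consumed = 0.54 × 719.4 = 388.5 kmol = 1ξ₁ + 2ξ₂.
Selectivity: 1ξ₁ / (2ξ₂) = 1.88 → ξ₁ = 3.76 ξ₂.
Substitute: (1·3.76 + 2) ξ₂ = 388.5 → ξ₂ = 67.44 kmol, ξ₁ = 253.6 kmol.
Outlet amounts (n = n₀ + Σ ν·ξ):
  Q: 719.4 − 1(253.6) − 2(67.44) = 330.9
  P: 0 + 1(253.6) = 253.6
  U: 0 + 2(67.44) = 134.9
  V: 0 + 1(67.44) = 67.44

254 kmol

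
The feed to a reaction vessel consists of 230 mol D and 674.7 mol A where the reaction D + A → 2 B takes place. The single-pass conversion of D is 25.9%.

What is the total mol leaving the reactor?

905 mol

D reacted = 0.259 × 230 = 59.57 mol; ν_D = −1, so ξ = 59.57/1 = 59.57 mol.
Outlet amounts (n = n₀ + ν ξ):
  D: 230 − 1(59.57) = 170.4
  A: 674.7 − 1(59.57) = 615.1
  B: 0 + 2(59.57) = 119.1
Total out = 170.4 + 615.1 + 119.1 = 904.7 mol.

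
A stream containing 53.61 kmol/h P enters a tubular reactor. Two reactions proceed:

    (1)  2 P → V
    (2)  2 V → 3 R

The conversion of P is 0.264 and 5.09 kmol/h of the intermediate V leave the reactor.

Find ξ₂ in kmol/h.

Conversion of P: P consumed = 2ξ₁ = 0.264 × 53.61 → ξ₁ = 7.077 kmol/h.
V balance: n_V = 0 + 1ξ₁ − 2ξ₂ = 5.09 → ξ₂ = (1·7.077 − 5.09)/2 = 0.9933 kmol/h.
Outlet amounts (n = n₀ + Σ ν·ξ):
  P: 53.61 − 2(7.077) = 39.46
  V: 0 + 1(7.077) − 2(0.9933) = 5.09
  R: 0 + 3(0.9933) = 2.98

ξ₂ = 0.993 kmol/h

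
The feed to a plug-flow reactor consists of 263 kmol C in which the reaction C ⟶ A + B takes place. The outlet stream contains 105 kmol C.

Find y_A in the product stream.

For C: n = n₀ − 1ξ → 105 = 263 − 1ξ, giving ξ = 158 kmol.
Outlet amounts (n = n₀ + ν ξ):
  C: 263 − 1(158) = 105
  A: 0 + 1(158) = 158
  B: 0 + 1(158) = 158
Total out = 421 kmol; y_A = 158 / 421 = 0.3753.

0.375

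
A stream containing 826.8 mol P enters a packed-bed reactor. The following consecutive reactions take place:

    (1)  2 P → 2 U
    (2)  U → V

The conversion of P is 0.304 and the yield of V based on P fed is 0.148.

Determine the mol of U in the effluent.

Conversion of P: P consumed = 2ξ₁ = 0.304 × 826.8 → ξ₁ = 125.7 mol.
Yield of V: 1ξ₂ / 826.8 = 0.148 → ξ₂ = 122.4 mol.
Outlet amounts (n = n₀ + Σ ν·ξ):
  P: 826.8 − 2(125.7) = 575.5
  U: 0 + 2(125.7) − 1(122.4) = 129
  V: 0 + 1(122.4) = 122.4

129 mol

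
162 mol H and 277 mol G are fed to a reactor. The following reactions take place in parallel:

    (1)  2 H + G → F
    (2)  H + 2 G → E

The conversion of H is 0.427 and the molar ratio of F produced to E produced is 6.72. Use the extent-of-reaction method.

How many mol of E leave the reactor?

Conversion of H: H consumed = 0.427 × 162 = 69.17 mol = 2ξ₁ + 1ξ₂.
Selectivity: 1ξ₁ / (1ξ₂) = 6.72 → ξ₁ = 6.72 ξ₂.
Substitute: (2·6.72 + 1) ξ₂ = 69.17 → ξ₂ = 4.79 mol, ξ₁ = 32.19 mol.
Outlet amounts (n = n₀ + Σ ν·ξ):
  H: 162 − 2(32.19) − 1(4.79) = 92.83
  G: 277 − 1(32.19) − 2(4.79) = 235.2
  F: 0 + 1(32.19) = 32.19
  E: 0 + 1(4.79) = 4.79

4.79 mol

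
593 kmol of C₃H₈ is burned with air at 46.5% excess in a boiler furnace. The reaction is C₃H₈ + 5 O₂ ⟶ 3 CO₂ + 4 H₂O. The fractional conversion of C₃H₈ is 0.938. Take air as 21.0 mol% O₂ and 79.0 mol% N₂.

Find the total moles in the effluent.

21800 kmol

Stoichiometric O₂ = 5 × 593 = 2965 kmol; O₂ fed = 2965 × 1.465 = 4344 kmol.
N₂ fed = 4344 × 79/21 = 16340 kmol.
Fuel reacted = 0.938 × 593 → ξ = 556.2 kmol.
Outlet (n = n₀ + ν ξ):
  C₃H₈: 593 − 1(556.2) = 36.77
  O₂: 4344 − 5(556.2) = 1563
  N₂: 16340 (inert)
  CO₂: 0 + 3(556.2) = 1669
  H₂O: 0 + 4(556.2) = 2225
Total out = 36.77 + 1563 + 16340 + 1669 + 2225 = 21830 kmol.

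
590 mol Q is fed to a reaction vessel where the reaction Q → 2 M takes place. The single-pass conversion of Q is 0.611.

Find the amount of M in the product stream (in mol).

721 mol

Q reacted = 0.611 × 590 = 360.5 mol; ν_Q = −1, so ξ = 360.5/1 = 360.5 mol.
Outlet amounts (n = n₀ + ν ξ):
  Q: 590 − 1(360.5) = 229.5
  M: 0 + 2(360.5) = 721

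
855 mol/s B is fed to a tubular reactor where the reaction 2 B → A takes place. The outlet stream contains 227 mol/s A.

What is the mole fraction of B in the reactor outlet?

0.639

For A: n = n₀ + 1ξ → 227 = 0 + 1ξ, giving ξ = 227 mol/s.
Outlet amounts (n = n₀ + ν ξ):
  B: 855 − 2(227) = 401
  A: 0 + 1(227) = 227
Total out = 628 mol/s; y_B = 401 / 628 = 0.6385.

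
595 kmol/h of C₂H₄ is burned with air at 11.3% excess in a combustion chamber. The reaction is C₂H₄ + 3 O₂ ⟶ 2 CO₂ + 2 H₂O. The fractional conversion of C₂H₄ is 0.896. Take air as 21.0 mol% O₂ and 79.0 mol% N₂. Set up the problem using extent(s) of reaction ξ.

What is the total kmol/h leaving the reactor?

Stoichiometric O₂ = 3 × 595 = 1785 kmol/h; O₂ fed = 1785 × 1.113 = 1987 kmol/h.
N₂ fed = 1987 × 79/21 = 7474 kmol/h.
Fuel reacted = 0.896 × 595 → ξ = 533.1 kmol/h.
Outlet (n = n₀ + ν ξ):
  C₂H₄: 595 − 1(533.1) = 61.88
  O₂: 1987 − 3(533.1) = 387.3
  N₂: 7474 (inert)
  CO₂: 0 + 2(533.1) = 1066
  H₂O: 0 + 2(533.1) = 1066
Total out = 61.88 + 387.3 + 7474 + 1066 + 1066 = 10060 kmol/h.

10100 kmol/h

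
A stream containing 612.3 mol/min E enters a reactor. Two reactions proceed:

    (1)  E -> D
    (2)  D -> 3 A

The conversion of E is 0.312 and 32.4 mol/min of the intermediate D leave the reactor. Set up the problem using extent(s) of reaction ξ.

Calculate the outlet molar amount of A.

476 mol/min

Conversion of E: E consumed = 1ξ₁ = 0.312 × 612.3 → ξ₁ = 191 mol/min.
D balance: n_D = 0 + 1ξ₁ − 1ξ₂ = 32.4 → ξ₂ = (1·191 − 32.4)/1 = 158.6 mol/min.
Outlet amounts (n = n₀ + Σ ν·ξ):
  E: 612.3 − 1(191) = 421.3
  D: 0 + 1(191) − 1(158.6) = 32.4
  A: 0 + 3(158.6) = 475.9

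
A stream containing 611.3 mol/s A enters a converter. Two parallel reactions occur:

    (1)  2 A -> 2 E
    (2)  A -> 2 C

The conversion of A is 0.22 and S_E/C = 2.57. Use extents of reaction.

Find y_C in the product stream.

Conversion of A: A consumed = 0.22 × 611.3 = 134.5 mol/s = 2ξ₁ + 1ξ₂.
Selectivity: 2ξ₁ / (2ξ₂) = 2.57 → ξ₁ = 2.57 ξ₂.
Substitute: (2·2.57 + 1) ξ₂ = 134.5 → ξ₂ = 21.9 mol/s, ξ₁ = 56.29 mol/s.
Outlet amounts (n = n₀ + Σ ν·ξ):
  A: 611.3 − 2(56.29) − 1(21.9) = 476.8
  E: 0 + 2(56.29) = 112.6
  C: 0 + 2(21.9) = 43.81
Total out = 633.2 mol/s; y_C = 43.81 / 633.2 = 0.06918.

0.0692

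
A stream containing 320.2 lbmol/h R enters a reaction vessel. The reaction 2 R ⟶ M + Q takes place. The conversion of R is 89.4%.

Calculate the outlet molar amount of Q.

143 lbmol/h

R reacted = 0.894 × 320.2 = 286.3 lbmol/h; ν_R = −2, so ξ = 286.3/2 = 143.1 lbmol/h.
Outlet amounts (n = n₀ + ν ξ):
  R: 320.2 − 2(143.1) = 33.94
  M: 0 + 1(143.1) = 143.1
  Q: 0 + 1(143.1) = 143.1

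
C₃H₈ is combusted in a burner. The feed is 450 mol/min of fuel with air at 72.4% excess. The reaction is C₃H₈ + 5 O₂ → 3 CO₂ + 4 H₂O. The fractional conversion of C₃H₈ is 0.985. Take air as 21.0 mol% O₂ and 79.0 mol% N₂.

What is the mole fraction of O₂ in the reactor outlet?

Stoichiometric O₂ = 5 × 450 = 2250 mol/min; O₂ fed = 2250 × 1.724 = 3879 mol/min.
N₂ fed = 3879 × 79/21 = 14590 mol/min.
Fuel reacted = 0.985 × 450 → ξ = 443.2 mol/min.
Outlet (n = n₀ + ν ξ):
  C₃H₈: 450 − 1(443.2) = 6.75
  O₂: 3879 − 5(443.2) = 1663
  N₂: 14590 (inert)
  CO₂: 0 + 3(443.2) = 1330
  H₂O: 0 + 4(443.2) = 1773
Total out = 19360 mol/min; y_O₂ = 1663 / 19360 = 0.08587.

0.0859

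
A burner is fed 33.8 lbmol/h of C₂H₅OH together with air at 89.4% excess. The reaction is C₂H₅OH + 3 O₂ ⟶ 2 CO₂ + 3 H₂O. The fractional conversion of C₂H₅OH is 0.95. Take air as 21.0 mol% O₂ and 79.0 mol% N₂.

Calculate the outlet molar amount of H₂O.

96.3 lbmol/h

Stoichiometric O₂ = 3 × 33.8 = 101.4 lbmol/h; O₂ fed = 101.4 × 1.894 = 192.1 lbmol/h.
N₂ fed = 192.1 × 79/21 = 722.5 lbmol/h.
Fuel reacted = 0.95 × 33.8 → ξ = 32.11 lbmol/h.
Outlet (n = n₀ + ν ξ):
  C₂H₅OH: 33.8 − 1(32.11) = 1.69
  O₂: 192.1 − 3(32.11) = 95.72
  N₂: 722.5 (inert)
  CO₂: 0 + 2(32.11) = 64.22
  H₂O: 0 + 3(32.11) = 96.33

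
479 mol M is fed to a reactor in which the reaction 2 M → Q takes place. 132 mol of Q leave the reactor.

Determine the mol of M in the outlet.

For Q: n = n₀ + 1ξ → 132 = 0 + 1ξ, giving ξ = 132 mol.
Outlet amounts (n = n₀ + ν ξ):
  M: 479 − 2(132) = 215
  Q: 0 + 1(132) = 132

215 mol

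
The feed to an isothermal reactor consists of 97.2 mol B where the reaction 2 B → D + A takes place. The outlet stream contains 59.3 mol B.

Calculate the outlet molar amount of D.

19 mol

For B: n = n₀ − 2ξ → 59.3 = 97.2 − 2ξ, giving ξ = 18.95 mol.
Outlet amounts (n = n₀ + ν ξ):
  B: 97.2 − 2(18.95) = 59.3
  D: 0 + 1(18.95) = 18.95
  A: 0 + 1(18.95) = 18.95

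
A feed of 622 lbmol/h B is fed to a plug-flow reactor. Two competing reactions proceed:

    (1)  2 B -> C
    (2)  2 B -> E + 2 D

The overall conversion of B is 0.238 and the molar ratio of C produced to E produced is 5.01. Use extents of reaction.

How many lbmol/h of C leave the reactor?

61.7 lbmol/h

Conversion of B: B consumed = 0.238 × 622 = 148 lbmol/h = 2ξ₁ + 2ξ₂.
Selectivity: 1ξ₁ / (1ξ₂) = 5.01 → ξ₁ = 5.01 ξ₂.
Substitute: (2·5.01 + 2) ξ₂ = 148 → ξ₂ = 12.32 lbmol/h, ξ₁ = 61.7 lbmol/h.
Outlet amounts (n = n₀ + Σ ν·ξ):
  B: 622 − 2(61.7) − 2(12.32) = 474
  C: 0 + 1(61.7) = 61.7
  E: 0 + 1(12.32) = 12.32
  D: 0 + 2(12.32) = 24.63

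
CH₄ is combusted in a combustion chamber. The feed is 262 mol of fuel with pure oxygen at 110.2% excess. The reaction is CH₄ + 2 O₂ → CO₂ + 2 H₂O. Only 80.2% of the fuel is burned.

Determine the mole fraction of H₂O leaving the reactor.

Stoichiometric O₂ = 2 × 262 = 524 mol; O₂ fed = 524 × 2.102 = 1101 mol.
Fuel reacted = 0.802 × 262 → ξ = 210.1 mol.
Outlet (n = n₀ + ν ξ):
  CH₄: 262 − 1(210.1) = 51.88
  O₂: 1101 − 2(210.1) = 681.2
  CO₂: 0 + 1(210.1) = 210.1
  H₂O: 0 + 2(210.1) = 420.2
Total out = 1363 mol; y_H₂O = 420.2 / 1363 = 0.3082.

0.308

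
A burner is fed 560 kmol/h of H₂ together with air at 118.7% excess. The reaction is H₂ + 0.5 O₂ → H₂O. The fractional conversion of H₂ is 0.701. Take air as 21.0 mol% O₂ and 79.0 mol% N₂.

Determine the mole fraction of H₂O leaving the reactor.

0.12

Stoichiometric O₂ = 0.5 × 560 = 280 kmol/h; O₂ fed = 280 × 2.187 = 612.4 kmol/h.
N₂ fed = 612.4 × 79/21 = 2304 kmol/h.
Fuel reacted = 0.701 × 560 → ξ = 392.6 kmol/h.
Outlet (n = n₀ + ν ξ):
  H₂: 560 − 1(392.6) = 167.4
  O₂: 612.4 − 0.5(392.6) = 416.1
  N₂: 2304 (inert)
  H₂O: 0 + 1(392.6) = 392.6
Total out = 3280 kmol/h; y_H₂O = 392.6 / 3280 = 0.1197.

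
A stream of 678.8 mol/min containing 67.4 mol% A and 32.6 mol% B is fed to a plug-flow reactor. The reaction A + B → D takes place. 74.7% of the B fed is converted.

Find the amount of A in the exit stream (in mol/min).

B reacted = 0.747 × 221.3 = 165.3 mol/min; ν_B = −1, so ξ = 165.3/1 = 165.3 mol/min.
Outlet amounts (n = n₀ + ν ξ):
  A: 457.5 − 1(165.3) = 292.2
  B: 221.3 − 1(165.3) = 55.99
  D: 0 + 1(165.3) = 165.3

292 mol/min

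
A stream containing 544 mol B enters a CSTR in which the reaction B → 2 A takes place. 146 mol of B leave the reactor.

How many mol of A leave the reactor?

For B: n = n₀ − 1ξ → 146 = 544 − 1ξ, giving ξ = 398 mol.
Outlet amounts (n = n₀ + ν ξ):
  B: 544 − 1(398) = 146
  A: 0 + 2(398) = 796

796 mol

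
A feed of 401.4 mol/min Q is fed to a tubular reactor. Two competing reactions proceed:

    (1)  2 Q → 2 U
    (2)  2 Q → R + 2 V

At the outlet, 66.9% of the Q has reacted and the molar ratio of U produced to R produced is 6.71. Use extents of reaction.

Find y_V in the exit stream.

Conversion of Q: Q consumed = 0.669 × 401.4 = 268.5 mol/min = 2ξ₁ + 2ξ₂.
Selectivity: 2ξ₁ / (1ξ₂) = 6.71 → ξ₁ = 3.355 ξ₂.
Substitute: (2·3.355 + 2) ξ₂ = 268.5 → ξ₂ = 30.83 mol/min, ξ₁ = 103.4 mol/min.
Outlet amounts (n = n₀ + Σ ν·ξ):
  Q: 401.4 − 2(103.4) − 2(30.83) = 132.9
  U: 0 + 2(103.4) = 206.9
  R: 0 + 1(30.83) = 30.83
  V: 0 + 2(30.83) = 61.66
Total out = 432.2 mol/min; y_V = 61.66 / 432.2 = 0.1427.

0.143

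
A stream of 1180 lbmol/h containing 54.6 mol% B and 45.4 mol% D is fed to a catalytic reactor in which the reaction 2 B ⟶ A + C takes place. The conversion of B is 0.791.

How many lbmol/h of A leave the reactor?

B reacted = 0.791 × 644.3 = 509.6 lbmol/h; ν_B = −2, so ξ = 509.6/2 = 254.8 lbmol/h.
Outlet amounts (n = n₀ + ν ξ):
  B: 644.3 − 2(254.8) = 134.7
  A: 0 + 1(254.8) = 254.8
  C: 0 + 1(254.8) = 254.8
  D: 535.7 (inert)

255 lbmol/h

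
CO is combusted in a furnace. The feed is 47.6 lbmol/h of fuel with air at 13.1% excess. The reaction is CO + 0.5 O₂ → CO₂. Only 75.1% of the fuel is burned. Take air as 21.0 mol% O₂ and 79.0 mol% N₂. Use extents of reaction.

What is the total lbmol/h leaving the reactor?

Stoichiometric O₂ = 0.5 × 47.6 = 23.8 lbmol/h; O₂ fed = 23.8 × 1.131 = 26.92 lbmol/h.
N₂ fed = 26.92 × 79/21 = 101.3 lbmol/h.
Fuel reacted = 0.751 × 47.6 → ξ = 35.75 lbmol/h.
Outlet (n = n₀ + ν ξ):
  CO: 47.6 − 1(35.75) = 11.85
  O₂: 26.92 − 0.5(35.75) = 9.044
  N₂: 101.3 (inert)
  CO₂: 0 + 1(35.75) = 35.75
Total out = 11.85 + 9.044 + 101.3 + 35.75 = 157.9 lbmol/h.

158 lbmol/h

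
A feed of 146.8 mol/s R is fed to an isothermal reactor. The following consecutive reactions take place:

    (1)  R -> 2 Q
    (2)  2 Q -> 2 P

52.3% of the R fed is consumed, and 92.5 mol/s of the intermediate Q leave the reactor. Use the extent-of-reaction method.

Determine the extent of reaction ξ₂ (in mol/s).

ξ₂ = 30.5 mol/s

Conversion of R: R consumed = 1ξ₁ = 0.523 × 146.8 → ξ₁ = 76.78 mol/s.
Q balance: n_Q = 0 + 2ξ₁ − 2ξ₂ = 92.5 → ξ₂ = (2·76.78 − 92.5)/2 = 30.53 mol/s.
Outlet amounts (n = n₀ + Σ ν·ξ):
  R: 146.8 − 1(76.78) = 70.02
  Q: 0 + 2(76.78) − 2(30.53) = 92.5
  P: 0 + 2(30.53) = 61.05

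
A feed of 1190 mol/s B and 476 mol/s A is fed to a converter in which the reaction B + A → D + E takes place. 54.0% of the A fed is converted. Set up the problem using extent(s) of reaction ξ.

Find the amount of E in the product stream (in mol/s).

257 mol/s

A reacted = 0.54 × 476 = 257 mol/s; ν_A = −1, so ξ = 257/1 = 257 mol/s.
Outlet amounts (n = n₀ + ν ξ):
  B: 1190 − 1(257) = 933
  A: 476 − 1(257) = 219
  D: 0 + 1(257) = 257
  E: 0 + 1(257) = 257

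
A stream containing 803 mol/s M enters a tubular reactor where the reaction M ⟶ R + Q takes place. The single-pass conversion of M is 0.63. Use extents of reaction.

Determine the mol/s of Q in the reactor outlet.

506 mol/s

M reacted = 0.63 × 803 = 505.9 mol/s; ν_M = −1, so ξ = 505.9/1 = 505.9 mol/s.
Outlet amounts (n = n₀ + ν ξ):
  M: 803 − 1(505.9) = 297.1
  R: 0 + 1(505.9) = 505.9
  Q: 0 + 1(505.9) = 505.9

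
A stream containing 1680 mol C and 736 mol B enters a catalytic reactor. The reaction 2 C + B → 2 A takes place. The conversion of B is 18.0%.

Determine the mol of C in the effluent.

1420 mol

B reacted = 0.18 × 736 = 132.5 mol; ν_B = −1, so ξ = 132.5/1 = 132.5 mol.
Outlet amounts (n = n₀ + ν ξ):
  C: 1680 − 2(132.5) = 1415
  B: 736 − 1(132.5) = 603.5
  A: 0 + 2(132.5) = 265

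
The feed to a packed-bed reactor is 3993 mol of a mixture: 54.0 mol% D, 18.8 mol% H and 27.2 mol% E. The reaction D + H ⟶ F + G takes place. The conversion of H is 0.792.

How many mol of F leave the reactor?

H reacted = 0.792 × 750.7 = 594.5 mol; ν_H = −1, so ξ = 594.5/1 = 594.5 mol.
Outlet amounts (n = n₀ + ν ξ):
  D: 2156 − 1(594.5) = 1562
  H: 750.7 − 1(594.5) = 156.1
  F: 0 + 1(594.5) = 594.5
  G: 0 + 1(594.5) = 594.5
  E: 1086 (inert)

595 mol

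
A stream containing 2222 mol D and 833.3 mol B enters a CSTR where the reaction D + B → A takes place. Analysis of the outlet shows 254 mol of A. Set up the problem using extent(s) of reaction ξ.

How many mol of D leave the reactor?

1970 mol

For A: n = n₀ + 1ξ → 254 = 0 + 1ξ, giving ξ = 254 mol.
Outlet amounts (n = n₀ + ν ξ):
  D: 2222 − 1(254) = 1968
  B: 833.3 − 1(254) = 579.3
  A: 0 + 1(254) = 254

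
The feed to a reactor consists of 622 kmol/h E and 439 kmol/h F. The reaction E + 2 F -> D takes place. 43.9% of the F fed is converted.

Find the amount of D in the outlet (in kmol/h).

96.4 kmol/h

F reacted = 0.439 × 439 = 192.7 kmol/h; ν_F = −2, so ξ = 192.7/2 = 96.36 kmol/h.
Outlet amounts (n = n₀ + ν ξ):
  E: 622 − 1(96.36) = 525.6
  F: 439 − 2(96.36) = 246.3
  D: 0 + 1(96.36) = 96.36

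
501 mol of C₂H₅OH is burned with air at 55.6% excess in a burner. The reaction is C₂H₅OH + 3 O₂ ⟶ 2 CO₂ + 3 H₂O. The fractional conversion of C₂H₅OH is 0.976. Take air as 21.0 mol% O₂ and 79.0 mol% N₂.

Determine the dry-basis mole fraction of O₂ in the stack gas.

Stoichiometric O₂ = 3 × 501 = 1503 mol; O₂ fed = 1503 × 1.556 = 2339 mol.
N₂ fed = 2339 × 79/21 = 8798 mol.
Fuel reacted = 0.976 × 501 → ξ = 489 mol.
Outlet (n = n₀ + ν ξ):
  C₂H₅OH: 501 − 1(489) = 12.02
  O₂: 2339 − 3(489) = 871.7
  N₂: 8798 (inert)
  CO₂: 0 + 2(489) = 978
  H₂O: 0 + 3(489) = 1467
Dry total = 10660 mol; y_O₂ (dry) = 871.7 / 10660 = 0.08178.

0.0818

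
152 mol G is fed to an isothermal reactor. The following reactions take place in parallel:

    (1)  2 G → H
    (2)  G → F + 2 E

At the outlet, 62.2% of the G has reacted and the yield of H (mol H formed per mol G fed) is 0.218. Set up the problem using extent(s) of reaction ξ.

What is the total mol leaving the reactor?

175 mol

Yield of H: 1ξ₁ / 152 = 0.218 → ξ₁ = 33.14 mol.
Conversion of G: 2ξ₁ + 1ξ₂ = 0.622 × 152 = 94.54 → ξ₂ = 28.27 mol.
Outlet amounts (n = n₀ + Σ ν·ξ):
  G: 152 − 2(33.14) − 1(28.27) = 57.46
  H: 0 + 1(33.14) = 33.14
  F: 0 + 1(28.27) = 28.27
  E: 0 + 2(28.27) = 56.54
Total out = 57.46 + 33.14 + 28.27 + 56.54 = 175.4 mol.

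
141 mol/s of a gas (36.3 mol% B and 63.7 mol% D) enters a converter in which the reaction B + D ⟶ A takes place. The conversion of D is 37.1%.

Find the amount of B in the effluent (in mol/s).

17.9 mol/s

D reacted = 0.371 × 89.82 = 33.32 mol/s; ν_D = −1, so ξ = 33.32/1 = 33.32 mol/s.
Outlet amounts (n = n₀ + ν ξ):
  B: 51.18 − 1(33.32) = 17.86
  D: 89.82 − 1(33.32) = 56.49
  A: 0 + 1(33.32) = 33.32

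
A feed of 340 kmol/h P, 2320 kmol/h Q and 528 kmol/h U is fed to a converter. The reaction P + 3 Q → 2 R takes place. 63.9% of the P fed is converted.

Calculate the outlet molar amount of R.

435 kmol/h

P reacted = 0.639 × 340 = 217.3 kmol/h; ν_P = −1, so ξ = 217.3/1 = 217.3 kmol/h.
Outlet amounts (n = n₀ + ν ξ):
  P: 340 − 1(217.3) = 122.7
  Q: 2320 − 3(217.3) = 1668
  R: 0 + 2(217.3) = 434.5
  U: 528 (inert)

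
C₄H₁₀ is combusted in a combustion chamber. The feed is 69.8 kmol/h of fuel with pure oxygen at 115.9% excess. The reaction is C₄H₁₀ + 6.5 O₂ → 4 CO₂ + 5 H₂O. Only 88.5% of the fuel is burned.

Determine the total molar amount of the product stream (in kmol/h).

Stoichiometric O₂ = 6.5 × 69.8 = 453.7 kmol/h; O₂ fed = 453.7 × 2.159 = 979.5 kmol/h.
Fuel reacted = 0.885 × 69.8 → ξ = 61.77 kmol/h.
Outlet (n = n₀ + ν ξ):
  C₄H₁₀: 69.8 − 1(61.77) = 8.027
  O₂: 979.5 − 6.5(61.77) = 578
  CO₂: 0 + 4(61.77) = 247.1
  H₂O: 0 + 5(61.77) = 308.9
Total out = 8.027 + 578 + 247.1 + 308.9 = 1142 kmol/h.

1140 kmol/h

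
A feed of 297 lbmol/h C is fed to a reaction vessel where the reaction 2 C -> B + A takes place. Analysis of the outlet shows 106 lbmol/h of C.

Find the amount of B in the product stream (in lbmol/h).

95.5 lbmol/h

For C: n = n₀ − 2ξ → 106 = 297 − 2ξ, giving ξ = 95.5 lbmol/h.
Outlet amounts (n = n₀ + ν ξ):
  C: 297 − 2(95.5) = 106
  B: 0 + 1(95.5) = 95.5
  A: 0 + 1(95.5) = 95.5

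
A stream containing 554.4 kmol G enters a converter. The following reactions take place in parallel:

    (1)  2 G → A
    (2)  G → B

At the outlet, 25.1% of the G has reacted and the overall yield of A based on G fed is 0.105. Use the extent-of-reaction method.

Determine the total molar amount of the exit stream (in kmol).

Yield of A: 1ξ₁ / 554.4 = 0.105 → ξ₁ = 58.21 kmol.
Conversion of G: 2ξ₁ + 1ξ₂ = 0.251 × 554.4 = 139.2 → ξ₂ = 22.73 kmol.
Outlet amounts (n = n₀ + Σ ν·ξ):
  G: 554.4 − 2(58.21) − 1(22.73) = 415.2
  A: 0 + 1(58.21) = 58.21
  B: 0 + 1(22.73) = 22.73
Total out = 415.2 + 58.21 + 22.73 = 496.2 kmol.

496 kmol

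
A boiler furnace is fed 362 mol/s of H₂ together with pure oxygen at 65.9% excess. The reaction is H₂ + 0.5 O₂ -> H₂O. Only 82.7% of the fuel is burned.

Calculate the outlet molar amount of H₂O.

299 mol/s

Stoichiometric O₂ = 0.5 × 362 = 181 mol/s; O₂ fed = 181 × 1.659 = 300.3 mol/s.
Fuel reacted = 0.827 × 362 → ξ = 299.4 mol/s.
Outlet (n = n₀ + ν ξ):
  H₂: 362 − 1(299.4) = 62.63
  O₂: 300.3 − 0.5(299.4) = 150.6
  H₂O: 0 + 1(299.4) = 299.4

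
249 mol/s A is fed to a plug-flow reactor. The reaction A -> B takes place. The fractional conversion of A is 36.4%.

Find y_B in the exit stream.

0.364

A reacted = 0.364 × 249 = 90.64 mol/s; ν_A = −1, so ξ = 90.64/1 = 90.64 mol/s.
Outlet amounts (n = n₀ + ν ξ):
  A: 249 − 1(90.64) = 158.4
  B: 0 + 1(90.64) = 90.64
Total out = 249 mol/s; y_B = 90.64 / 249 = 0.364.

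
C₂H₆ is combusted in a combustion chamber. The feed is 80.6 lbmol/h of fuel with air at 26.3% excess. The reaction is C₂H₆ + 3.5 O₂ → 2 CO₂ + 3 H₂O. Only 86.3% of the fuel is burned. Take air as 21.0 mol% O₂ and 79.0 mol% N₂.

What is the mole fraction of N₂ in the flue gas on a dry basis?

0.836

Stoichiometric O₂ = 3.5 × 80.6 = 282.1 lbmol/h; O₂ fed = 282.1 × 1.263 = 356.3 lbmol/h.
N₂ fed = 356.3 × 79/21 = 1340 lbmol/h.
Fuel reacted = 0.863 × 80.6 → ξ = 69.56 lbmol/h.
Outlet (n = n₀ + ν ξ):
  C₂H₆: 80.6 − 1(69.56) = 11.04
  O₂: 356.3 − 3.5(69.56) = 112.8
  N₂: 1340 (inert)
  CO₂: 0 + 2(69.56) = 139.1
  H₂O: 0 + 3(69.56) = 208.7
Dry total = 1603 lbmol/h; y_N₂ (dry) = 1340 / 1603 = 0.836.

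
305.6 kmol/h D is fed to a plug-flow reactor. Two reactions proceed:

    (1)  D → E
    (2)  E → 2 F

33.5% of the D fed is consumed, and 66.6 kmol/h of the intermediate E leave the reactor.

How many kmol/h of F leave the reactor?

Conversion of D: D consumed = 1ξ₁ = 0.335 × 305.6 → ξ₁ = 102.4 kmol/h.
E balance: n_E = 0 + 1ξ₁ − 1ξ₂ = 66.6 → ξ₂ = (1·102.4 − 66.6)/1 = 35.78 kmol/h.
Outlet amounts (n = n₀ + Σ ν·ξ):
  D: 305.6 − 1(102.4) = 203.2
  E: 0 + 1(102.4) − 1(35.78) = 66.6
  F: 0 + 2(35.78) = 71.55

71.6 kmol/h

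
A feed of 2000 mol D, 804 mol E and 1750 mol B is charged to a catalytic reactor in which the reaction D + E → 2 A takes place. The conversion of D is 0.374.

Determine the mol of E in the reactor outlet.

D reacted = 0.374 × 2000 = 748 mol; ν_D = −1, so ξ = 748/1 = 748 mol.
Outlet amounts (n = n₀ + ν ξ):
  D: 2000 − 1(748) = 1252
  E: 804 − 1(748) = 56
  A: 0 + 2(748) = 1496
  B: 1750 (inert)

56 mol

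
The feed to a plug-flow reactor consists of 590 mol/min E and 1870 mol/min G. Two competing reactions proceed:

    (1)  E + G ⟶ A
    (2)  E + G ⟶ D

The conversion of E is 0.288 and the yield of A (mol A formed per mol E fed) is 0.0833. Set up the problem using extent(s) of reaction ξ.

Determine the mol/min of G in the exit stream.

Yield of A: 1ξ₁ / 590 = 0.0833 → ξ₁ = 49.15 mol/min.
Conversion of E: 1ξ₁ + 1ξ₂ = 0.288 × 590 = 169.9 → ξ₂ = 120.8 mol/min.
Outlet amounts (n = n₀ + Σ ν·ξ):
  E: 590 − 1(49.15) − 1(120.8) = 420.1
  G: 1870 − 1(49.15) − 1(120.8) = 1700
  A: 0 + 1(49.15) = 49.15
  D: 0 + 1(120.8) = 120.8

1700 mol/min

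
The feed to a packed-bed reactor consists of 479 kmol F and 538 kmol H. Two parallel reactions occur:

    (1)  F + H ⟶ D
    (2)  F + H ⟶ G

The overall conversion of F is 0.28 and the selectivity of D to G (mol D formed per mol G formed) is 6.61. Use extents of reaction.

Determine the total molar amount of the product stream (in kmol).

883 kmol

Conversion of F: F consumed = 0.28 × 479 = 134.1 kmol = 1ξ₁ + 1ξ₂.
Selectivity: 1ξ₁ / (1ξ₂) = 6.61 → ξ₁ = 6.61 ξ₂.
Substitute: (1·6.61 + 1) ξ₂ = 134.1 → ξ₂ = 17.62 kmol, ξ₁ = 116.5 kmol.
Outlet amounts (n = n₀ + Σ ν·ξ):
  F: 479 − 1(116.5) − 1(17.62) = 344.9
  H: 538 − 1(116.5) − 1(17.62) = 403.9
  D: 0 + 1(116.5) = 116.5
  G: 0 + 1(17.62) = 17.62
Total out = 344.9 + 403.9 + 116.5 + 17.62 = 882.9 kmol.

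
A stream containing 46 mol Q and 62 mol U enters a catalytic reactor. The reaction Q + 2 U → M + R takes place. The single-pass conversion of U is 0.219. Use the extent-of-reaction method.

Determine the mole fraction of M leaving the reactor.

0.0671

U reacted = 0.219 × 62 = 13.58 mol; ν_U = −2, so ξ = 13.58/2 = 6.789 mol.
Outlet amounts (n = n₀ + ν ξ):
  Q: 46 − 1(6.789) = 39.21
  U: 62 − 2(6.789) = 48.42
  M: 0 + 1(6.789) = 6.789
  R: 0 + 1(6.789) = 6.789
Total out = 101.2 mol; y_M = 6.789 / 101.2 = 0.06708.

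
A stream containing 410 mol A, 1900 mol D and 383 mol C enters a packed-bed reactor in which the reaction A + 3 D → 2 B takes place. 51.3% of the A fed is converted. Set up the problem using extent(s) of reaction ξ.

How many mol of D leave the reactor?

1270 mol

A reacted = 0.513 × 410 = 210.3 mol; ν_A = −1, so ξ = 210.3/1 = 210.3 mol.
Outlet amounts (n = n₀ + ν ξ):
  A: 410 − 1(210.3) = 199.7
  D: 1900 − 3(210.3) = 1269
  B: 0 + 2(210.3) = 420.7
  C: 383 (inert)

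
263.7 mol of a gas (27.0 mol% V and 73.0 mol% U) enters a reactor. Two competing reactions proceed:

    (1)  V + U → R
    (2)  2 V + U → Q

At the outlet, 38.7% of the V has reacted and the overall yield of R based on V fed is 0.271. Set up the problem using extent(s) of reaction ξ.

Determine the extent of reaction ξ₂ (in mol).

ξ₂ = 4.13 mol

Yield of R: 1ξ₁ / 71.2 = 0.271 → ξ₁ = 19.29 mol.
Conversion of V: 1ξ₁ + 2ξ₂ = 0.387 × 71.2 = 27.55 → ξ₂ = 4.13 mol.
Outlet amounts (n = n₀ + Σ ν·ξ):
  V: 71.2 − 1(19.29) − 2(4.13) = 43.64
  U: 192.5 − 1(19.29) − 1(4.13) = 169.1
  R: 0 + 1(19.29) = 19.29
  Q: 0 + 1(4.13) = 4.13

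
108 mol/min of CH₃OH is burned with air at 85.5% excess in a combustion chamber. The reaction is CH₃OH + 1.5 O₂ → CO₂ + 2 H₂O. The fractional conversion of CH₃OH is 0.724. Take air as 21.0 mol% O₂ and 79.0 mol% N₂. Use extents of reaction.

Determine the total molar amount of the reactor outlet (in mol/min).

Stoichiometric O₂ = 1.5 × 108 = 162 mol/min; O₂ fed = 162 × 1.855 = 300.5 mol/min.
N₂ fed = 300.5 × 79/21 = 1130 mol/min.
Fuel reacted = 0.724 × 108 → ξ = 78.19 mol/min.
Outlet (n = n₀ + ν ξ):
  CH₃OH: 108 − 1(78.19) = 29.81
  O₂: 300.5 − 1.5(78.19) = 183.2
  N₂: 1130 (inert)
  CO₂: 0 + 1(78.19) = 78.19
  H₂O: 0 + 2(78.19) = 156.4
Total out = 29.81 + 183.2 + 1130 + 78.19 + 156.4 = 1578 mol/min.

1580 mol/min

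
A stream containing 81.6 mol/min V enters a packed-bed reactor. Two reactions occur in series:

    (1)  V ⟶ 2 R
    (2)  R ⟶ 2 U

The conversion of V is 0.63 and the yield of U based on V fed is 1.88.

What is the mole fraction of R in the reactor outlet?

0.125

Conversion of V: V consumed = 1ξ₁ = 0.63 × 81.6 → ξ₁ = 51.41 mol/min.
Yield of U: 2ξ₂ / 81.6 = 1.88 → ξ₂ = 76.7 mol/min.
Outlet amounts (n = n₀ + Σ ν·ξ):
  V: 81.6 − 1(51.41) = 30.19
  R: 0 + 2(51.41) − 1(76.7) = 26.11
  U: 0 + 2(76.7) = 153.4
Total out = 209.7 mol/min; y_R = 26.11 / 209.7 = 0.1245.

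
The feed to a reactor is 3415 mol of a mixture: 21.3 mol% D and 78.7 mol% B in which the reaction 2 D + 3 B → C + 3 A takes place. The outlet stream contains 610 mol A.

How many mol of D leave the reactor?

321 mol

For A: n = n₀ + 3ξ → 610 = 0 + 3ξ, giving ξ = 203.3 mol.
Outlet amounts (n = n₀ + ν ξ):
  D: 727.4 − 2(203.3) = 320.7
  B: 2688 − 3(203.3) = 2078
  C: 0 + 1(203.3) = 203.3
  A: 0 + 3(203.3) = 610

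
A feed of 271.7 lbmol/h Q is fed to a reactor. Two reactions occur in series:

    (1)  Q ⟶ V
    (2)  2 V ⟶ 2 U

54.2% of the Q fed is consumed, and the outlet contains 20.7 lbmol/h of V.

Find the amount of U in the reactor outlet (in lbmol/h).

Conversion of Q: Q consumed = 1ξ₁ = 0.542 × 271.7 → ξ₁ = 147.3 lbmol/h.
V balance: n_V = 0 + 1ξ₁ − 2ξ₂ = 20.7 → ξ₂ = (1·147.3 − 20.7)/2 = 63.28 lbmol/h.
Outlet amounts (n = n₀ + Σ ν·ξ):
  Q: 271.7 − 1(147.3) = 124.4
  V: 0 + 1(147.3) − 2(63.28) = 20.7
  U: 0 + 2(63.28) = 126.6

127 lbmol/h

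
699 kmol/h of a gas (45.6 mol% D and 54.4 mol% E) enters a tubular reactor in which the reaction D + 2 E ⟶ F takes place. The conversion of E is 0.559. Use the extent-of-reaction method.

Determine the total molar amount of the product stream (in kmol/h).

486 kmol/h

E reacted = 0.559 × 380.3 = 212.6 kmol/h; ν_E = −2, so ξ = 212.6/2 = 106.3 kmol/h.
Outlet amounts (n = n₀ + ν ξ):
  D: 318.7 − 1(106.3) = 212.5
  E: 380.3 − 2(106.3) = 167.7
  F: 0 + 1(106.3) = 106.3
Total out = 212.5 + 167.7 + 106.3 = 486.4 kmol/h.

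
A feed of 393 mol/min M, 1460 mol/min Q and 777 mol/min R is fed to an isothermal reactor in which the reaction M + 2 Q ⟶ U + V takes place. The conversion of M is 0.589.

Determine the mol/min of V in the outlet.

M reacted = 0.589 × 393 = 231.5 mol/min; ν_M = −1, so ξ = 231.5/1 = 231.5 mol/min.
Outlet amounts (n = n₀ + ν ξ):
  M: 393 − 1(231.5) = 161.5
  Q: 1460 − 2(231.5) = 997
  U: 0 + 1(231.5) = 231.5
  V: 0 + 1(231.5) = 231.5
  R: 777 (inert)

231 mol/min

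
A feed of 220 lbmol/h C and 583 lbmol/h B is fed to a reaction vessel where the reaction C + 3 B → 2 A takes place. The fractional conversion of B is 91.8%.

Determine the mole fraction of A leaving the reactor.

B reacted = 0.918 × 583 = 535.2 lbmol/h; ν_B = −3, so ξ = 535.2/3 = 178.4 lbmol/h.
Outlet amounts (n = n₀ + ν ξ):
  C: 220 − 1(178.4) = 41.6
  B: 583 − 3(178.4) = 47.81
  A: 0 + 2(178.4) = 356.8
Total out = 446.2 lbmol/h; y_A = 356.8 / 446.2 = 0.7996.

0.8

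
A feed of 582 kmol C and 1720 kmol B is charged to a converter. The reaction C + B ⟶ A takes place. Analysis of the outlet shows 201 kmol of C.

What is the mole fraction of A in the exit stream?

0.198

For C: n = n₀ − 1ξ → 201 = 582 − 1ξ, giving ξ = 381 kmol.
Outlet amounts (n = n₀ + ν ξ):
  C: 582 − 1(381) = 201
  B: 1720 − 1(381) = 1339
  A: 0 + 1(381) = 381
Total out = 1921 kmol; y_A = 381 / 1921 = 0.1983.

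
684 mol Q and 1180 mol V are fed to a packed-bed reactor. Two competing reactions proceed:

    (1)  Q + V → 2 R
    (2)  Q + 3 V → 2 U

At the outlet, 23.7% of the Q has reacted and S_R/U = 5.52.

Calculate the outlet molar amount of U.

Conversion of Q: Q consumed = 0.237 × 684 = 162.1 mol = 1ξ₁ + 1ξ₂.
Selectivity: 2ξ₁ / (2ξ₂) = 5.52 → ξ₁ = 5.52 ξ₂.
Substitute: (1·5.52 + 1) ξ₂ = 162.1 → ξ₂ = 24.86 mol, ξ₁ = 137.2 mol.
Outlet amounts (n = n₀ + Σ ν·ξ):
  Q: 684 − 1(137.2) − 1(24.86) = 521.9
  V: 1180 − 1(137.2) − 3(24.86) = 968.2
  R: 0 + 2(137.2) = 274.5
  U: 0 + 2(24.86) = 49.73

49.7 mol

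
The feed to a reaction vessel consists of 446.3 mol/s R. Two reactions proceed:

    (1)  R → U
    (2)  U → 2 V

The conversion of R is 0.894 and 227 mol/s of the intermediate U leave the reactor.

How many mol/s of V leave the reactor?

Conversion of R: R consumed = 1ξ₁ = 0.894 × 446.3 → ξ₁ = 399 mol/s.
U balance: n_U = 0 + 1ξ₁ − 1ξ₂ = 227 → ξ₂ = (1·399 − 227)/1 = 172 mol/s.
Outlet amounts (n = n₀ + Σ ν·ξ):
  R: 446.3 − 1(399) = 47.31
  U: 0 + 1(399) − 1(172) = 227
  V: 0 + 2(172) = 344

344 mol/s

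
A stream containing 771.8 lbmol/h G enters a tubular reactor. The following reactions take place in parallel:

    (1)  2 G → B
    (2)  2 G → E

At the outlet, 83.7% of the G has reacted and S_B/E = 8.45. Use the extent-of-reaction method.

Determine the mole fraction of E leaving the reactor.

Conversion of G: G consumed = 0.837 × 771.8 = 646 lbmol/h = 2ξ₁ + 2ξ₂.
Selectivity: 1ξ₁ / (1ξ₂) = 8.45 → ξ₁ = 8.45 ξ₂.
Substitute: (2·8.45 + 2) ξ₂ = 646 → ξ₂ = 34.18 lbmol/h, ξ₁ = 288.8 lbmol/h.
Outlet amounts (n = n₀ + Σ ν·ξ):
  G: 771.8 − 2(288.8) − 2(34.18) = 125.8
  B: 0 + 1(288.8) = 288.8
  E: 0 + 1(34.18) = 34.18
Total out = 448.8 lbmol/h; y_E = 34.18 / 448.8 = 0.07616.

0.0762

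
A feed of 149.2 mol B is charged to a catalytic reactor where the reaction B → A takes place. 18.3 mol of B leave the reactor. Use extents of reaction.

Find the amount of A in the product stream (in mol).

131 mol

For B: n = n₀ − 1ξ → 18.3 = 149.2 − 1ξ, giving ξ = 130.9 mol.
Outlet amounts (n = n₀ + ν ξ):
  B: 149.2 − 1(130.9) = 18.3
  A: 0 + 1(130.9) = 130.9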